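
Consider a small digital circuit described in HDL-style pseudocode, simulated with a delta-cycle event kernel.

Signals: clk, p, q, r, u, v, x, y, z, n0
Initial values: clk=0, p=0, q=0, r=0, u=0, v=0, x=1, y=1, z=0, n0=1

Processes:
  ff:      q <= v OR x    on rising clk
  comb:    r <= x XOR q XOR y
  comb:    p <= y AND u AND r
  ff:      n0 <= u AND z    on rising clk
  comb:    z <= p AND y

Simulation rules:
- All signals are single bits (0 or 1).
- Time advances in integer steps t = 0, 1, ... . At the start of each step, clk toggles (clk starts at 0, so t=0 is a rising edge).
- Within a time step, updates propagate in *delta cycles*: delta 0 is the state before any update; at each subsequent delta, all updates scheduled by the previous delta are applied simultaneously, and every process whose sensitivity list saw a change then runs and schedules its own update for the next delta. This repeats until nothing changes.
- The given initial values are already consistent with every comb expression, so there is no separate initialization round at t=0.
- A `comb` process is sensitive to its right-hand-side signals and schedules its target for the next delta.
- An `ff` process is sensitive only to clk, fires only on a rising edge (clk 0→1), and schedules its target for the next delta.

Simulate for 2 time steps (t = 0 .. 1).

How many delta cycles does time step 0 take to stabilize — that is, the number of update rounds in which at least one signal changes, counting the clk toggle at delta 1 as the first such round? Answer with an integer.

t=0 Δ0: n0=1 q=0 z=0 clk=0 y=1 p=0 v=0 u=0 r=0 x=1
  Δ1: clk:0→1
  Δ2: n0:1→0, q:0→1
  Δ3: r:0→1
  (3Δ to stable)
t=1 Δ0: n0=0 q=1 z=0 clk=1 y=1 p=0 v=0 u=0 r=1 x=1
  Δ1: clk:1→0
  (1Δ to stable)

3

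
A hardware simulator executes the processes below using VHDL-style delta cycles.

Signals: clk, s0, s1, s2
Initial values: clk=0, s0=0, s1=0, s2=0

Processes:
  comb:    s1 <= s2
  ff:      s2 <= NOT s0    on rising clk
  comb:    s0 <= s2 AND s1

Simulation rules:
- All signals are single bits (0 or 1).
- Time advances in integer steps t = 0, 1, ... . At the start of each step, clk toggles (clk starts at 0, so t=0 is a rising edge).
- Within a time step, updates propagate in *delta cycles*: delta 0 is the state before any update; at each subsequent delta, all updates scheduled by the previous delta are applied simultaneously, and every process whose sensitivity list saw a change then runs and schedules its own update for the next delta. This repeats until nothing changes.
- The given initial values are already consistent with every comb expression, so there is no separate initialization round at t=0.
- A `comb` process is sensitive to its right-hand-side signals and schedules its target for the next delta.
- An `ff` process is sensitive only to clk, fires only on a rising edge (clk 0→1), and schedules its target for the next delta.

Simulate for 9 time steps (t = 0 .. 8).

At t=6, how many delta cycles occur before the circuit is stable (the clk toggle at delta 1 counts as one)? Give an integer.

3

[bits: s0,s2,s1,clk]
t=0: Δ0=0000 Δ1=0001 Δ2=0101 Δ3=0111 Δ4=1111 | 4Δ
t=1: Δ0=1111 Δ1=1110 | 1Δ
t=2: Δ0=1110 Δ1=1111 Δ2=1011 Δ3=0001 | 3Δ
t=3: Δ0=0001 Δ1=0000 | 1Δ
t=4: Δ0=0000 Δ1=0001 Δ2=0101 Δ3=0111 Δ4=1111 | 4Δ
t=5: Δ0=1111 Δ1=1110 | 1Δ
t=6: Δ0=1110 Δ1=1111 Δ2=1011 Δ3=0001 | 3Δ
t=7: Δ0=0001 Δ1=0000 | 1Δ
t=8: Δ0=0000 Δ1=0001 Δ2=0101 Δ3=0111 Δ4=1111 | 4Δ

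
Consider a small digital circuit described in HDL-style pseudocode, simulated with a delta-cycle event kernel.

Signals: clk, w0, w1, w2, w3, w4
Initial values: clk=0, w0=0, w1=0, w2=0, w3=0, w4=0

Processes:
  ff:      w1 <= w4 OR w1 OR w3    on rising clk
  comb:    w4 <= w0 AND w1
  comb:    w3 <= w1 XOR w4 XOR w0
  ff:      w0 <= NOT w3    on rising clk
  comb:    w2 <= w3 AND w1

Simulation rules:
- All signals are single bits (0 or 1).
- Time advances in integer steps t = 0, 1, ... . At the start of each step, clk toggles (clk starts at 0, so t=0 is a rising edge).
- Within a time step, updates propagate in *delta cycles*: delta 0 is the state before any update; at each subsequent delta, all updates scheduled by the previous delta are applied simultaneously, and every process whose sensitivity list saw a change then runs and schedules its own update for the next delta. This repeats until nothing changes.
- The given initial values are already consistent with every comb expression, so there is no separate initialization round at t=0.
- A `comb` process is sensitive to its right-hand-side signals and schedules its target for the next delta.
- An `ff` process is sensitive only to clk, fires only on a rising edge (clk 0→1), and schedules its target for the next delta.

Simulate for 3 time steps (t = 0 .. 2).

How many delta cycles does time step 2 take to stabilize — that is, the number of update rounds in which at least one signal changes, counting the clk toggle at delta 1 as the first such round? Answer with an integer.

t=0 Δ0: w4=0 w0=0 w1=0 clk=0 w3=0 w2=0
  Δ1: clk:0→1
  Δ2: w0:0→1
  Δ3: w3:0→1
  (3Δ to stable)
t=1 Δ0: w4=0 w0=1 w1=0 clk=1 w3=1 w2=0
  Δ1: clk:1→0
  (1Δ to stable)
t=2 Δ0: w4=0 w0=1 w1=0 clk=0 w3=1 w2=0
  Δ1: clk:0→1
  Δ2: w0:1→0, w1:0→1
  Δ3: w2:0→1
  (3Δ to stable)

3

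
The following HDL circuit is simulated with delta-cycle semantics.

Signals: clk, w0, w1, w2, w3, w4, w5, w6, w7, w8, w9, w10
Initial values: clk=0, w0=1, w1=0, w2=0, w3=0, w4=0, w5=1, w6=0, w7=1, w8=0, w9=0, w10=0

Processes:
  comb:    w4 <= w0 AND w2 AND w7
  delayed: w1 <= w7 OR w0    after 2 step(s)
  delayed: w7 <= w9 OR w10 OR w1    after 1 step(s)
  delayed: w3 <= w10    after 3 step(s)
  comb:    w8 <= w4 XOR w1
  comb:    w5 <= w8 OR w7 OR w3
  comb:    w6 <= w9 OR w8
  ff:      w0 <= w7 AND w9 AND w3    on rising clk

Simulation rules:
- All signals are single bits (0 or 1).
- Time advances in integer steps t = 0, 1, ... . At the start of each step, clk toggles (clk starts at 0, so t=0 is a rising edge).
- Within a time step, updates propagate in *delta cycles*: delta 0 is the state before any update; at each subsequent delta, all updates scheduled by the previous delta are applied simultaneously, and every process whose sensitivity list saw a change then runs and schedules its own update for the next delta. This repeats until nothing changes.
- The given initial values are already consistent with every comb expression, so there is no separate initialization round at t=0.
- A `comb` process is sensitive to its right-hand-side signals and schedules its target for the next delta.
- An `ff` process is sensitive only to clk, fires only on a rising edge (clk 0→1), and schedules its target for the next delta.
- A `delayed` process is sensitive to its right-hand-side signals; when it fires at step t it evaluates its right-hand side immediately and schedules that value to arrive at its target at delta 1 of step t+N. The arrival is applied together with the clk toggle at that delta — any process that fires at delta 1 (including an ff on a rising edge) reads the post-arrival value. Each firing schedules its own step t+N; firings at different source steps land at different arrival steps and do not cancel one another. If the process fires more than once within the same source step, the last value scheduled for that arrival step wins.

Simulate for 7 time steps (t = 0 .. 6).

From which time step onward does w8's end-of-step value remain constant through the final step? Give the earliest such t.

2

t0.Δ0 w6=0 w2=0 w0=1 w7=1 w9=0 w5=1 clk=0 w10=0 w3=0 w1=0 w4=0 w8=0
t0.Δ1 w6=0 w2=0 w0=1 w7=1 w9=0 w5=1 clk=1 w10=0 w3=0 w1=0 w4=0 w8=0
t0.Δ2 w6=0 w2=0 w0=0 w7=1 w9=0 w5=1 clk=1 w10=0 w3=0 w1=0 w4=0 w8=0
t1.Δ0 w6=0 w2=0 w0=0 w7=1 w9=0 w5=1 clk=1 w10=0 w3=0 w1=0 w4=0 w8=0
t1.Δ1 w6=0 w2=0 w0=0 w7=1 w9=0 w5=1 clk=0 w10=0 w3=0 w1=0 w4=0 w8=0
t2.Δ0 w6=0 w2=0 w0=0 w7=1 w9=0 w5=1 clk=0 w10=0 w3=0 w1=0 w4=0 w8=0
t2.Δ1 w6=0 w2=0 w0=0 w7=1 w9=0 w5=1 clk=1 w10=0 w3=0 w1=1 w4=0 w8=0
t2.Δ2 w6=0 w2=0 w0=0 w7=1 w9=0 w5=1 clk=1 w10=0 w3=0 w1=1 w4=0 w8=1
t2.Δ3 w6=1 w2=0 w0=0 w7=1 w9=0 w5=1 clk=1 w10=0 w3=0 w1=1 w4=0 w8=1
t3.Δ0 w6=1 w2=0 w0=0 w7=1 w9=0 w5=1 clk=1 w10=0 w3=0 w1=1 w4=0 w8=1
t3.Δ1 w6=1 w2=0 w0=0 w7=1 w9=0 w5=1 clk=0 w10=0 w3=0 w1=1 w4=0 w8=1
t4.Δ0 w6=1 w2=0 w0=0 w7=1 w9=0 w5=1 clk=0 w10=0 w3=0 w1=1 w4=0 w8=1
t4.Δ1 w6=1 w2=0 w0=0 w7=1 w9=0 w5=1 clk=1 w10=0 w3=0 w1=1 w4=0 w8=1
t5.Δ0 w6=1 w2=0 w0=0 w7=1 w9=0 w5=1 clk=1 w10=0 w3=0 w1=1 w4=0 w8=1
t5.Δ1 w6=1 w2=0 w0=0 w7=1 w9=0 w5=1 clk=0 w10=0 w3=0 w1=1 w4=0 w8=1
t6.Δ0 w6=1 w2=0 w0=0 w7=1 w9=0 w5=1 clk=0 w10=0 w3=0 w1=1 w4=0 w8=1
t6.Δ1 w6=1 w2=0 w0=0 w7=1 w9=0 w5=1 clk=1 w10=0 w3=0 w1=1 w4=0 w8=1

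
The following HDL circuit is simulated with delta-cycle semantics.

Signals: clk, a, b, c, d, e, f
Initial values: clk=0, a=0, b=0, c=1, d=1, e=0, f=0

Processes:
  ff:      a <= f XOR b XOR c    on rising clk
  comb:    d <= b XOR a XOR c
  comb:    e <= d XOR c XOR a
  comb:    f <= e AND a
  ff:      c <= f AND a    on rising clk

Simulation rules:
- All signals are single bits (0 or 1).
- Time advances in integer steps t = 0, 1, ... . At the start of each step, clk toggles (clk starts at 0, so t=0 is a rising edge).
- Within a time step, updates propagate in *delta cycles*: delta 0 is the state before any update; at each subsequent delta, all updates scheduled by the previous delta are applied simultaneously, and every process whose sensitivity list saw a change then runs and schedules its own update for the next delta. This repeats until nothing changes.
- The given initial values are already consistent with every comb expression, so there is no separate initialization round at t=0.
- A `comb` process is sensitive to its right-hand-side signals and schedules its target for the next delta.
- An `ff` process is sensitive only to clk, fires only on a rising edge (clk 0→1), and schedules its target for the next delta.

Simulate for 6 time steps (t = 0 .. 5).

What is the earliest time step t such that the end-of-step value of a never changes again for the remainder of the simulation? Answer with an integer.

2

[bits: f,d,clk,b,a,c,e]
t=0: Δ0=0100010 Δ1=0110010 Δ2=0110100 | 2Δ
t=1: Δ0=0110100 Δ1=0100100 | 1Δ
t=2: Δ0=0100100 Δ1=0110100 Δ2=0110000 Δ3=0010001 Δ4=0010000 | 4Δ
t=3: Δ0=0010000 Δ1=0000000 | 1Δ
t=4: Δ0=0000000 Δ1=0010000 | 1Δ
t=5: Δ0=0010000 Δ1=0000000 | 1Δ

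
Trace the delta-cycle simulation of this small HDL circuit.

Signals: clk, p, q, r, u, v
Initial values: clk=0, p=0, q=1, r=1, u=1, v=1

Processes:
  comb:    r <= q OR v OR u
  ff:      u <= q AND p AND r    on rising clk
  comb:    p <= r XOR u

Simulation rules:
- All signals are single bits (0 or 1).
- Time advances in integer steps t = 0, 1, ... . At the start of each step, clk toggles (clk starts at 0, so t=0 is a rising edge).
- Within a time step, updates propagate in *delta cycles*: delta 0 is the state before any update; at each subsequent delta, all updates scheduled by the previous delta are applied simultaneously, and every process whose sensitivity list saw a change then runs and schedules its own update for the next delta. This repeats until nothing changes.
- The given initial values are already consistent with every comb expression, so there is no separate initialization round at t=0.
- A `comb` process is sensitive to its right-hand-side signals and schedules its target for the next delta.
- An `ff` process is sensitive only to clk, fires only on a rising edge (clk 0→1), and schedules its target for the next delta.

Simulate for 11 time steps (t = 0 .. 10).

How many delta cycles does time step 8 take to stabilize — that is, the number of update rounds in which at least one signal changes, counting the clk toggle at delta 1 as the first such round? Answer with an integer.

[bits: u,q,clk,p,v,r]
t=0: Δ0=110011 Δ1=111011 Δ2=011011 Δ3=011111 | 3Δ
t=1: Δ0=011111 Δ1=010111 | 1Δ
t=2: Δ0=010111 Δ1=011111 Δ2=111111 Δ3=111011 | 3Δ
t=3: Δ0=111011 Δ1=110011 | 1Δ
t=4: Δ0=110011 Δ1=111011 Δ2=011011 Δ3=011111 | 3Δ
t=5: Δ0=011111 Δ1=010111 | 1Δ
t=6: Δ0=010111 Δ1=011111 Δ2=111111 Δ3=111011 | 3Δ
t=7: Δ0=111011 Δ1=110011 | 1Δ
t=8: Δ0=110011 Δ1=111011 Δ2=011011 Δ3=011111 | 3Δ
t=9: Δ0=011111 Δ1=010111 | 1Δ
t=10: Δ0=010111 Δ1=011111 Δ2=111111 Δ3=111011 | 3Δ

3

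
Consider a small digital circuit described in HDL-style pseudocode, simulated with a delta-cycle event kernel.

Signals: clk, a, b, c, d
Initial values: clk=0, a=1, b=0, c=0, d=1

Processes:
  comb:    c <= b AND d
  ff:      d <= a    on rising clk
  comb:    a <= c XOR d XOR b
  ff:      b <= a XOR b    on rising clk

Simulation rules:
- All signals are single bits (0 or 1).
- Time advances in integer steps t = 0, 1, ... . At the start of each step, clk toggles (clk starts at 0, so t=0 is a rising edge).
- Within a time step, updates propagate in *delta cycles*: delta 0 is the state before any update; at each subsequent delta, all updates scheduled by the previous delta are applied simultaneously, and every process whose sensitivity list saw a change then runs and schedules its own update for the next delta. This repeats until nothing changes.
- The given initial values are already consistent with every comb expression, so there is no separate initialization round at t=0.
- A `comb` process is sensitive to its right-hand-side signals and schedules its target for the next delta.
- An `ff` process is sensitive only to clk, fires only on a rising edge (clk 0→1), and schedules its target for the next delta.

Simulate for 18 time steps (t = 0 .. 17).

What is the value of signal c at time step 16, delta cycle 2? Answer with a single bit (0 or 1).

t=0 Δ0: a=1 c=0 d=1 b=0 clk=0
  Δ1: clk:0→1
  Δ2: b:0→1
  Δ3: a:1→0, c:0→1
  Δ4: a:0→1
  (4Δ to stable)
t=1 Δ0: a=1 c=1 d=1 b=1 clk=1
  Δ1: clk:1→0
  (1Δ to stable)
t=2 Δ0: a=1 c=1 d=1 b=1 clk=0
  Δ1: clk:0→1
  Δ2: b:1→0
  Δ3: a:1→0, c:1→0
  Δ4: a:0→1
  (4Δ to stable)
t=3 Δ0: a=1 c=0 d=1 b=0 clk=1
  Δ1: clk:1→0
  (1Δ to stable)
t=4 Δ0: a=1 c=0 d=1 b=0 clk=0
  Δ1: clk:0→1
  Δ2: b:0→1
  Δ3: a:1→0, c:0→1
  Δ4: a:0→1
  (4Δ to stable)
t=5 Δ0: a=1 c=1 d=1 b=1 clk=1
  Δ1: clk:1→0
  (1Δ to stable)
t=6 Δ0: a=1 c=1 d=1 b=1 clk=0
  Δ1: clk:0→1
  Δ2: b:1→0
  Δ3: a:1→0, c:1→0
  Δ4: a:0→1
  (4Δ to stable)
t=7 Δ0: a=1 c=0 d=1 b=0 clk=1
  Δ1: clk:1→0
  (1Δ to stable)
t=8 Δ0: a=1 c=0 d=1 b=0 clk=0
  Δ1: clk:0→1
  Δ2: b:0→1
  Δ3: a:1→0, c:0→1
  Δ4: a:0→1
  (4Δ to stable)
t=9 Δ0: a=1 c=1 d=1 b=1 clk=1
  Δ1: clk:1→0
  (1Δ to stable)
t=10 Δ0: a=1 c=1 d=1 b=1 clk=0
  Δ1: clk:0→1
  Δ2: b:1→0
  Δ3: a:1→0, c:1→0
  Δ4: a:0→1
  (4Δ to stable)
t=11 Δ0: a=1 c=0 d=1 b=0 clk=1
  Δ1: clk:1→0
  (1Δ to stable)
t=12 Δ0: a=1 c=0 d=1 b=0 clk=0
  Δ1: clk:0→1
  Δ2: b:0→1
  Δ3: a:1→0, c:0→1
  Δ4: a:0→1
  (4Δ to stable)
t=13 Δ0: a=1 c=1 d=1 b=1 clk=1
  Δ1: clk:1→0
  (1Δ to stable)
t=14 Δ0: a=1 c=1 d=1 b=1 clk=0
  Δ1: clk:0→1
  Δ2: b:1→0
  Δ3: a:1→0, c:1→0
  Δ4: a:0→1
  (4Δ to stable)
t=15 Δ0: a=1 c=0 d=1 b=0 clk=1
  Δ1: clk:1→0
  (1Δ to stable)
t=16 Δ0: a=1 c=0 d=1 b=0 clk=0
  Δ1: clk:0→1
  Δ2: b:0→1
  Δ3: a:1→0, c:0→1
  Δ4: a:0→1
  (4Δ to stable)
t=17 Δ0: a=1 c=1 d=1 b=1 clk=1
  Δ1: clk:1→0
  (1Δ to stable)

0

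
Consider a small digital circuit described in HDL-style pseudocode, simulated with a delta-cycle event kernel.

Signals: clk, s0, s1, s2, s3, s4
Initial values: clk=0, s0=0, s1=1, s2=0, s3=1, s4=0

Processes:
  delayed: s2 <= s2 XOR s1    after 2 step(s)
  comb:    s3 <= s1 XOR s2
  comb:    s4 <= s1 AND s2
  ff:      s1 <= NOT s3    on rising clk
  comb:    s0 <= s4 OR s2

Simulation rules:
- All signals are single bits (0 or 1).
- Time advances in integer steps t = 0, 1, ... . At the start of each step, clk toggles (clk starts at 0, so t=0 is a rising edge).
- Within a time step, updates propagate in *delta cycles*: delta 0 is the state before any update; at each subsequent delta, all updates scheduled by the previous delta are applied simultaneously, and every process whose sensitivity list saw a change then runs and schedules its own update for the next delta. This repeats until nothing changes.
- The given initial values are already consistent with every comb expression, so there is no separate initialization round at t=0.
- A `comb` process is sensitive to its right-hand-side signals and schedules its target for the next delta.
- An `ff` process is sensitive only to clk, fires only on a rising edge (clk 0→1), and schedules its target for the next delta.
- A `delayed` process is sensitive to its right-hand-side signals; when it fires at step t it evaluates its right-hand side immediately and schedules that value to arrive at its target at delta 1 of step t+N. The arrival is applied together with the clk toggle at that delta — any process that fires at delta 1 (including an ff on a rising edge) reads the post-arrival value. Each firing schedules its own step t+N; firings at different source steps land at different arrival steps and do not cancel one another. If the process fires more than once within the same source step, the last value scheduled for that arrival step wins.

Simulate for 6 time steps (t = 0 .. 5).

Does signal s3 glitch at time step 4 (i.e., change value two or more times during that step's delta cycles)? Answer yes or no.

[bits: s4,s1,s3,s0,s2,clk]
t=0: Δ0=011000 Δ1=011001 Δ2=001001 Δ3=000001 | 3Δ
t=1: Δ0=000001 Δ1=000000 | 1Δ
t=2: Δ0=000000 Δ1=000001 Δ2=010001 Δ3=011001 | 3Δ
t=3: Δ0=011001 Δ1=011000 | 1Δ
t=4: Δ0=011000 Δ1=011011 Δ2=100111 Δ3=001111 | 3Δ
t=5: Δ0=001111 Δ1=001110 | 1Δ

yes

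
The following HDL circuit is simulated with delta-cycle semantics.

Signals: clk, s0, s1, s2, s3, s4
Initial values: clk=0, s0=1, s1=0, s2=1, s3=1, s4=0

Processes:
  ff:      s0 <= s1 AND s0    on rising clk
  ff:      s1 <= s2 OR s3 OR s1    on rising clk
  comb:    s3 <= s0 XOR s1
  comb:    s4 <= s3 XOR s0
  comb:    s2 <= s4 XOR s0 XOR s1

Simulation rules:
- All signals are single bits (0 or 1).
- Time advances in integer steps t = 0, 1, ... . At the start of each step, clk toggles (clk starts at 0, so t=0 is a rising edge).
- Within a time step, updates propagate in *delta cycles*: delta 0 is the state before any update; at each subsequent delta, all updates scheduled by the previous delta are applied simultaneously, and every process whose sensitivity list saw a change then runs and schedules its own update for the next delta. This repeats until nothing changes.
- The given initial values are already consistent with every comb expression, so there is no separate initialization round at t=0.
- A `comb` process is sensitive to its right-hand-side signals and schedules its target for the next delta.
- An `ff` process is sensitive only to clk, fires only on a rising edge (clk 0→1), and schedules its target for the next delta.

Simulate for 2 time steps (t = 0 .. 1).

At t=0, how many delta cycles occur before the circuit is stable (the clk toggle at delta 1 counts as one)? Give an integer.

4

t=0 Δ0: s3=1 s0=1 s4=0 s1=0 s2=1 clk=0
  Δ1: clk:0→1
  Δ2: s0:1→0, s1:0→1
  Δ3: s4:0→1
  Δ4: s2:1→0
  (4Δ to stable)
t=1 Δ0: s3=1 s0=0 s4=1 s1=1 s2=0 clk=1
  Δ1: clk:1→0
  (1Δ to stable)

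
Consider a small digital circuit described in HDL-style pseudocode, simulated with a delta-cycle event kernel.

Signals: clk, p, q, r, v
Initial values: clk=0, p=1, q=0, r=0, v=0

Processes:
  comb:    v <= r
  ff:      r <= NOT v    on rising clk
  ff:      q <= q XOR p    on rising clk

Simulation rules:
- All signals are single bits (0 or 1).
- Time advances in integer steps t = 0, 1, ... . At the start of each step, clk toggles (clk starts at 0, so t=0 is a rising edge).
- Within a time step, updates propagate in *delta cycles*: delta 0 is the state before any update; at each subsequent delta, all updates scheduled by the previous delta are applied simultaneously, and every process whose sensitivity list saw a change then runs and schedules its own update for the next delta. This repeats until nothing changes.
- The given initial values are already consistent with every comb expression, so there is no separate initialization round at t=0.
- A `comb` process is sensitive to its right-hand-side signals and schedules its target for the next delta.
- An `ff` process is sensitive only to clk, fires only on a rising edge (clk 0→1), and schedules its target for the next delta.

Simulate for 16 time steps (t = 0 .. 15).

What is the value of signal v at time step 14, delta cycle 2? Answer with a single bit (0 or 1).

1

t0.Δ0 q=0 clk=0 p=1 v=0 r=0
t0.Δ1 q=0 clk=1 p=1 v=0 r=0
t0.Δ2 q=1 clk=1 p=1 v=0 r=1
t0.Δ3 q=1 clk=1 p=1 v=1 r=1
t1.Δ0 q=1 clk=1 p=1 v=1 r=1
t1.Δ1 q=1 clk=0 p=1 v=1 r=1
t2.Δ0 q=1 clk=0 p=1 v=1 r=1
t2.Δ1 q=1 clk=1 p=1 v=1 r=1
t2.Δ2 q=0 clk=1 p=1 v=1 r=0
t2.Δ3 q=0 clk=1 p=1 v=0 r=0
t3.Δ0 q=0 clk=1 p=1 v=0 r=0
t3.Δ1 q=0 clk=0 p=1 v=0 r=0
t4.Δ0 q=0 clk=0 p=1 v=0 r=0
t4.Δ1 q=0 clk=1 p=1 v=0 r=0
t4.Δ2 q=1 clk=1 p=1 v=0 r=1
t4.Δ3 q=1 clk=1 p=1 v=1 r=1
t5.Δ0 q=1 clk=1 p=1 v=1 r=1
t5.Δ1 q=1 clk=0 p=1 v=1 r=1
t6.Δ0 q=1 clk=0 p=1 v=1 r=1
t6.Δ1 q=1 clk=1 p=1 v=1 r=1
t6.Δ2 q=0 clk=1 p=1 v=1 r=0
t6.Δ3 q=0 clk=1 p=1 v=0 r=0
t7.Δ0 q=0 clk=1 p=1 v=0 r=0
t7.Δ1 q=0 clk=0 p=1 v=0 r=0
t8.Δ0 q=0 clk=0 p=1 v=0 r=0
t8.Δ1 q=0 clk=1 p=1 v=0 r=0
t8.Δ2 q=1 clk=1 p=1 v=0 r=1
t8.Δ3 q=1 clk=1 p=1 v=1 r=1
t9.Δ0 q=1 clk=1 p=1 v=1 r=1
t9.Δ1 q=1 clk=0 p=1 v=1 r=1
t10.Δ0 q=1 clk=0 p=1 v=1 r=1
t10.Δ1 q=1 clk=1 p=1 v=1 r=1
t10.Δ2 q=0 clk=1 p=1 v=1 r=0
t10.Δ3 q=0 clk=1 p=1 v=0 r=0
t11.Δ0 q=0 clk=1 p=1 v=0 r=0
t11.Δ1 q=0 clk=0 p=1 v=0 r=0
t12.Δ0 q=0 clk=0 p=1 v=0 r=0
t12.Δ1 q=0 clk=1 p=1 v=0 r=0
t12.Δ2 q=1 clk=1 p=1 v=0 r=1
t12.Δ3 q=1 clk=1 p=1 v=1 r=1
t13.Δ0 q=1 clk=1 p=1 v=1 r=1
t13.Δ1 q=1 clk=0 p=1 v=1 r=1
t14.Δ0 q=1 clk=0 p=1 v=1 r=1
t14.Δ1 q=1 clk=1 p=1 v=1 r=1
t14.Δ2 q=0 clk=1 p=1 v=1 r=0
t14.Δ3 q=0 clk=1 p=1 v=0 r=0
t15.Δ0 q=0 clk=1 p=1 v=0 r=0
t15.Δ1 q=0 clk=0 p=1 v=0 r=0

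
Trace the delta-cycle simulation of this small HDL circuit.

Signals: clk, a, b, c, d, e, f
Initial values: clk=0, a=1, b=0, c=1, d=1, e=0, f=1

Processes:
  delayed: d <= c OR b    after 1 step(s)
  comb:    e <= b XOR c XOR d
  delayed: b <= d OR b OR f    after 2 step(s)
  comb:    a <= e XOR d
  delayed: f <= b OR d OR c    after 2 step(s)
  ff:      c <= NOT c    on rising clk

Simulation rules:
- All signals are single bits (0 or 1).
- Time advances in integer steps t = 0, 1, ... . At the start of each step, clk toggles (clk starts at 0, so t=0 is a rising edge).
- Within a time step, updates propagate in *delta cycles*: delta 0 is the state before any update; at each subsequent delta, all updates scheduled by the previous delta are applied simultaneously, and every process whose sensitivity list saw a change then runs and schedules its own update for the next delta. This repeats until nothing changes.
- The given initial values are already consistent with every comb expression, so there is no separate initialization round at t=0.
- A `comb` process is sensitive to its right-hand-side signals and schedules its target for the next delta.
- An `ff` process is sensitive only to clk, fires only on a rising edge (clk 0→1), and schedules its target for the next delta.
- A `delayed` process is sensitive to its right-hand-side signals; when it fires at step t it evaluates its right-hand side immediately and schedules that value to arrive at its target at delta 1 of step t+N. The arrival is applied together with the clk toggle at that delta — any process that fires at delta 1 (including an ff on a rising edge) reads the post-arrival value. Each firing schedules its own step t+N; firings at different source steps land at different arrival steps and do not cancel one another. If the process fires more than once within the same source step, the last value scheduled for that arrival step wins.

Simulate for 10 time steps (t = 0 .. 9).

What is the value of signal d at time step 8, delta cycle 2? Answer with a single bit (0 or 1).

[bits: f,a,clk,e,d,b,c]
t=0: Δ0=1100101 Δ1=1110101 Δ2=1110100 Δ3=1111100 Δ4=1011100 | 4Δ
t=1: Δ0=1011100 Δ1=1001000 Δ2=1100000 Δ3=1000000 | 3Δ
t=2: Δ0=1000000 Δ1=1010000 Δ2=1010001 Δ3=1011001 Δ4=1111001 | 4Δ
t=3: Δ0=1111001 Δ1=0101111 Δ2=0001111 | 2Δ
t=4: Δ0=0001111 Δ1=1011111 Δ2=1011110 Δ3=1010110 Δ4=1110110 | 4Δ
t=5: Δ0=1110110 Δ1=1100110 | 1Δ
t=6: Δ0=1100110 Δ1=1110110 Δ2=1110111 Δ3=1111111 Δ4=1011111 | 4Δ
t=7: Δ0=1011111 Δ1=1001111 | 1Δ
t=8: Δ0=1001111 Δ1=1011111 Δ2=1011110 Δ3=1010110 Δ4=1110110 | 4Δ
t=9: Δ0=1110110 Δ1=1100110 | 1Δ

1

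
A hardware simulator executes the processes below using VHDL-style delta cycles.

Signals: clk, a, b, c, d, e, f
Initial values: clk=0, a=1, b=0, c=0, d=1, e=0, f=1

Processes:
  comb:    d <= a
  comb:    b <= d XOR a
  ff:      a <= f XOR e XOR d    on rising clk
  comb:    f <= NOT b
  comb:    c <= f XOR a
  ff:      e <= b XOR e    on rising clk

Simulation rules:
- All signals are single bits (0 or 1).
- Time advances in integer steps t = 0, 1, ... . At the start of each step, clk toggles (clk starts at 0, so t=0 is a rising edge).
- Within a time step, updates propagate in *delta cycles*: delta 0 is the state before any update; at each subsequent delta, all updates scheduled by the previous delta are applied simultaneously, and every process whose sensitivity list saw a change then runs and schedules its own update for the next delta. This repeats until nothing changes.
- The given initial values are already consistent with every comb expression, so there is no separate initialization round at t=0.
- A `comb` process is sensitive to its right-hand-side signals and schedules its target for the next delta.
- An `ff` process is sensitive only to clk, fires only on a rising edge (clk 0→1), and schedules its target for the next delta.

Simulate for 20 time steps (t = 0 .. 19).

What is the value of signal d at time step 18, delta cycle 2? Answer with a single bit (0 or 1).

0

[bits: f,clk,e,a,b,c,d]
t=0: Δ0=1001001 Δ1=1101001 Δ2=1100001 Δ3=1100110 Δ4=0100010 Δ5=1100000 Δ6=1100010 | 6Δ
t=1: Δ0=1100010 Δ1=1000010 | 1Δ
t=2: Δ0=1000010 Δ1=1100010 Δ2=1101010 Δ3=1101101 Δ4=0101001 Δ5=1101011 Δ6=1101001 | 6Δ
t=3: Δ0=1101001 Δ1=1001001 | 1Δ
t=4: Δ0=1001001 Δ1=1101001 Δ2=1100001 Δ3=1100110 Δ4=0100010 Δ5=1100000 Δ6=1100010 | 6Δ
t=5: Δ0=1100010 Δ1=1000010 | 1Δ
t=6: Δ0=1000010 Δ1=1100010 Δ2=1101010 Δ3=1101101 Δ4=0101001 Δ5=1101011 Δ6=1101001 | 6Δ
t=7: Δ0=1101001 Δ1=1001001 | 1Δ
t=8: Δ0=1001001 Δ1=1101001 Δ2=1100001 Δ3=1100110 Δ4=0100010 Δ5=1100000 Δ6=1100010 | 6Δ
t=9: Δ0=1100010 Δ1=1000010 | 1Δ
t=10: Δ0=1000010 Δ1=1100010 Δ2=1101010 Δ3=1101101 Δ4=0101001 Δ5=1101011 Δ6=1101001 | 6Δ
t=11: Δ0=1101001 Δ1=1001001 | 1Δ
t=12: Δ0=1001001 Δ1=1101001 Δ2=1100001 Δ3=1100110 Δ4=0100010 Δ5=1100000 Δ6=1100010 | 6Δ
t=13: Δ0=1100010 Δ1=1000010 | 1Δ
t=14: Δ0=1000010 Δ1=1100010 Δ2=1101010 Δ3=1101101 Δ4=0101001 Δ5=1101011 Δ6=1101001 | 6Δ
t=15: Δ0=1101001 Δ1=1001001 | 1Δ
t=16: Δ0=1001001 Δ1=1101001 Δ2=1100001 Δ3=1100110 Δ4=0100010 Δ5=1100000 Δ6=1100010 | 6Δ
t=17: Δ0=1100010 Δ1=1000010 | 1Δ
t=18: Δ0=1000010 Δ1=1100010 Δ2=1101010 Δ3=1101101 Δ4=0101001 Δ5=1101011 Δ6=1101001 | 6Δ
t=19: Δ0=1101001 Δ1=1001001 | 1Δ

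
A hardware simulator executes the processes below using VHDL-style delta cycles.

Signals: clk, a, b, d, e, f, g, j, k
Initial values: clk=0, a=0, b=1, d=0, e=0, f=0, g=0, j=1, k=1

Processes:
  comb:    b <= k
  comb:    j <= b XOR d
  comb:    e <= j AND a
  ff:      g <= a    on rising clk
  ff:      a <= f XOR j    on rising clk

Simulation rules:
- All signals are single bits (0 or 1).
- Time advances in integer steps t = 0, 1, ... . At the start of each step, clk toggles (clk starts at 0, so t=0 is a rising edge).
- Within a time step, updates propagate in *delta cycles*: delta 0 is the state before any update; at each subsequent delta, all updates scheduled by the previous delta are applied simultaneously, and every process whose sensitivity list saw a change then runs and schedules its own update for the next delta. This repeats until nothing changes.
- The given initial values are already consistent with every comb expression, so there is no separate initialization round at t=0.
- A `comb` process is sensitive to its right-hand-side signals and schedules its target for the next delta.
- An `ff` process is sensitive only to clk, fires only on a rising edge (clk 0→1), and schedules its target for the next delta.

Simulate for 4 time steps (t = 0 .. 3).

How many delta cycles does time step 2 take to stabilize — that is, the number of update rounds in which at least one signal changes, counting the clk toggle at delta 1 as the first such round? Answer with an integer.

t=0 Δ0: e=0 a=0 f=0 k=1 j=1 g=0 d=0 b=1 clk=0
  Δ1: clk:0→1
  Δ2: a:0→1
  Δ3: e:0→1
  (3Δ to stable)
t=1 Δ0: e=1 a=1 f=0 k=1 j=1 g=0 d=0 b=1 clk=1
  Δ1: clk:1→0
  (1Δ to stable)
t=2 Δ0: e=1 a=1 f=0 k=1 j=1 g=0 d=0 b=1 clk=0
  Δ1: clk:0→1
  Δ2: g:0→1
  (2Δ to stable)
t=3 Δ0: e=1 a=1 f=0 k=1 j=1 g=1 d=0 b=1 clk=1
  Δ1: clk:1→0
  (1Δ to stable)

2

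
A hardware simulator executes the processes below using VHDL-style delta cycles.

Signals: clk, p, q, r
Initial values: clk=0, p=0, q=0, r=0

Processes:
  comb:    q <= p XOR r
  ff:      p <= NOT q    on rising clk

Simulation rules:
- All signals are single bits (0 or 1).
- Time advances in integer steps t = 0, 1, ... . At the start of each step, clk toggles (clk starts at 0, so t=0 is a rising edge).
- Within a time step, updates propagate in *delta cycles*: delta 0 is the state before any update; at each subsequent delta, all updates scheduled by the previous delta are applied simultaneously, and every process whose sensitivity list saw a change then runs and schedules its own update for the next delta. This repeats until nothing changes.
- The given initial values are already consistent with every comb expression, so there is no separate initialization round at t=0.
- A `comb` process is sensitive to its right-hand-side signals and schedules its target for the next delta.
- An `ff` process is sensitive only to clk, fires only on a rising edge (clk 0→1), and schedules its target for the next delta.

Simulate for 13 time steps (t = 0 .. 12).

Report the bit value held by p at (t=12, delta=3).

t=0 Δ0: p=0 q=0 clk=0 r=0
  Δ1: clk:0→1
  Δ2: p:0→1
  Δ3: q:0→1
  (3Δ to stable)
t=1 Δ0: p=1 q=1 clk=1 r=0
  Δ1: clk:1→0
  (1Δ to stable)
t=2 Δ0: p=1 q=1 clk=0 r=0
  Δ1: clk:0→1
  Δ2: p:1→0
  Δ3: q:1→0
  (3Δ to stable)
t=3 Δ0: p=0 q=0 clk=1 r=0
  Δ1: clk:1→0
  (1Δ to stable)
t=4 Δ0: p=0 q=0 clk=0 r=0
  Δ1: clk:0→1
  Δ2: p:0→1
  Δ3: q:0→1
  (3Δ to stable)
t=5 Δ0: p=1 q=1 clk=1 r=0
  Δ1: clk:1→0
  (1Δ to stable)
t=6 Δ0: p=1 q=1 clk=0 r=0
  Δ1: clk:0→1
  Δ2: p:1→0
  Δ3: q:1→0
  (3Δ to stable)
t=7 Δ0: p=0 q=0 clk=1 r=0
  Δ1: clk:1→0
  (1Δ to stable)
t=8 Δ0: p=0 q=0 clk=0 r=0
  Δ1: clk:0→1
  Δ2: p:0→1
  Δ3: q:0→1
  (3Δ to stable)
t=9 Δ0: p=1 q=1 clk=1 r=0
  Δ1: clk:1→0
  (1Δ to stable)
t=10 Δ0: p=1 q=1 clk=0 r=0
  Δ1: clk:0→1
  Δ2: p:1→0
  Δ3: q:1→0
  (3Δ to stable)
t=11 Δ0: p=0 q=0 clk=1 r=0
  Δ1: clk:1→0
  (1Δ to stable)
t=12 Δ0: p=0 q=0 clk=0 r=0
  Δ1: clk:0→1
  Δ2: p:0→1
  Δ3: q:0→1
  (3Δ to stable)

1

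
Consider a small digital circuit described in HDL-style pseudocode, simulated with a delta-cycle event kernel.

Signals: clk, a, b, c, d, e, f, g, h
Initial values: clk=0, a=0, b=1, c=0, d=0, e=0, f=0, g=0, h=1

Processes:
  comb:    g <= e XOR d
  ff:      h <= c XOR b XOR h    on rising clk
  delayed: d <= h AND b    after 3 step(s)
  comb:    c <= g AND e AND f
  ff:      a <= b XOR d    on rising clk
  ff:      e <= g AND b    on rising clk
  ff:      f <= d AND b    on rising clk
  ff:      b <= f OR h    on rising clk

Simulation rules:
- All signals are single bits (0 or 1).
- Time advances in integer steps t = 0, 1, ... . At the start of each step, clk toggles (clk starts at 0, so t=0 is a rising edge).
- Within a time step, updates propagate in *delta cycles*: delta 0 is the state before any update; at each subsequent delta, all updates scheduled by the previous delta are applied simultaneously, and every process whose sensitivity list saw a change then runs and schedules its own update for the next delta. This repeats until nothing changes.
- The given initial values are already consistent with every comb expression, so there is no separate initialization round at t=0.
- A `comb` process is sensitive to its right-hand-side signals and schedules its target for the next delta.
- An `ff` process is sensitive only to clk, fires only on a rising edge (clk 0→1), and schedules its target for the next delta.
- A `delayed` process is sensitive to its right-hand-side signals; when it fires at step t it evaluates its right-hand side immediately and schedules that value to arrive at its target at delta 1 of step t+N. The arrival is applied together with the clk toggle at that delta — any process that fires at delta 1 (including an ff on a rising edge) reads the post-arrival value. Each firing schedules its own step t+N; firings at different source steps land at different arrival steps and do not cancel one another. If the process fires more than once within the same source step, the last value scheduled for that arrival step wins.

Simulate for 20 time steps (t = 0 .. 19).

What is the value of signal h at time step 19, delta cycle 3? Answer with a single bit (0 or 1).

1

t0.Δ0 clk=0 h=1 g=0 a=0 b=1 f=0 e=0 d=0 c=0
t0.Δ1 clk=1 h=1 g=0 a=0 b=1 f=0 e=0 d=0 c=0
t0.Δ2 clk=1 h=0 g=0 a=1 b=1 f=0 e=0 d=0 c=0
t1.Δ0 clk=1 h=0 g=0 a=1 b=1 f=0 e=0 d=0 c=0
t1.Δ1 clk=0 h=0 g=0 a=1 b=1 f=0 e=0 d=0 c=0
t2.Δ0 clk=0 h=0 g=0 a=1 b=1 f=0 e=0 d=0 c=0
t2.Δ1 clk=1 h=0 g=0 a=1 b=1 f=0 e=0 d=0 c=0
t2.Δ2 clk=1 h=1 g=0 a=1 b=0 f=0 e=0 d=0 c=0
t3.Δ0 clk=1 h=1 g=0 a=1 b=0 f=0 e=0 d=0 c=0
t3.Δ1 clk=0 h=1 g=0 a=1 b=0 f=0 e=0 d=0 c=0
t4.Δ0 clk=0 h=1 g=0 a=1 b=0 f=0 e=0 d=0 c=0
t4.Δ1 clk=1 h=1 g=0 a=1 b=0 f=0 e=0 d=0 c=0
t4.Δ2 clk=1 h=1 g=0 a=0 b=1 f=0 e=0 d=0 c=0
t5.Δ0 clk=1 h=1 g=0 a=0 b=1 f=0 e=0 d=0 c=0
t5.Δ1 clk=0 h=1 g=0 a=0 b=1 f=0 e=0 d=0 c=0
t6.Δ0 clk=0 h=1 g=0 a=0 b=1 f=0 e=0 d=0 c=0
t6.Δ1 clk=1 h=1 g=0 a=0 b=1 f=0 e=0 d=0 c=0
t6.Δ2 clk=1 h=0 g=0 a=1 b=1 f=0 e=0 d=0 c=0
t7.Δ0 clk=1 h=0 g=0 a=1 b=1 f=0 e=0 d=0 c=0
t7.Δ1 clk=0 h=0 g=0 a=1 b=1 f=0 e=0 d=1 c=0
t7.Δ2 clk=0 h=0 g=1 a=1 b=1 f=0 e=0 d=1 c=0
t8.Δ0 clk=0 h=0 g=1 a=1 b=1 f=0 e=0 d=1 c=0
t8.Δ1 clk=1 h=0 g=1 a=1 b=1 f=0 e=0 d=1 c=0
t8.Δ2 clk=1 h=1 g=1 a=0 b=0 f=1 e=1 d=1 c=0
t8.Δ3 clk=1 h=1 g=0 a=0 b=0 f=1 e=1 d=1 c=1
t8.Δ4 clk=1 h=1 g=0 a=0 b=0 f=1 e=1 d=1 c=0
t9.Δ0 clk=1 h=1 g=0 a=0 b=0 f=1 e=1 d=1 c=0
t9.Δ1 clk=0 h=1 g=0 a=0 b=0 f=1 e=1 d=0 c=0
t9.Δ2 clk=0 h=1 g=1 a=0 b=0 f=1 e=1 d=0 c=0
t9.Δ3 clk=0 h=1 g=1 a=0 b=0 f=1 e=1 d=0 c=1
t10.Δ0 clk=0 h=1 g=1 a=0 b=0 f=1 e=1 d=0 c=1
t10.Δ1 clk=1 h=1 g=1 a=0 b=0 f=1 e=1 d=0 c=1
t10.Δ2 clk=1 h=0 g=1 a=0 b=1 f=0 e=0 d=0 c=1
t10.Δ3 clk=1 h=0 g=0 a=0 b=1 f=0 e=0 d=0 c=0
t11.Δ0 clk=1 h=0 g=0 a=0 b=1 f=0 e=0 d=0 c=0
t11.Δ1 clk=0 h=0 g=0 a=0 b=1 f=0 e=0 d=0 c=0
t12.Δ0 clk=0 h=0 g=0 a=0 b=1 f=0 e=0 d=0 c=0
t12.Δ1 clk=1 h=0 g=0 a=0 b=1 f=0 e=0 d=0 c=0
t12.Δ2 clk=1 h=1 g=0 a=1 b=0 f=0 e=0 d=0 c=0
t13.Δ0 clk=1 h=1 g=0 a=1 b=0 f=0 e=0 d=0 c=0
t13.Δ1 clk=0 h=1 g=0 a=1 b=0 f=0 e=0 d=0 c=0
t14.Δ0 clk=0 h=1 g=0 a=1 b=0 f=0 e=0 d=0 c=0
t14.Δ1 clk=1 h=1 g=0 a=1 b=0 f=0 e=0 d=0 c=0
t14.Δ2 clk=1 h=1 g=0 a=0 b=1 f=0 e=0 d=0 c=0
t15.Δ0 clk=1 h=1 g=0 a=0 b=1 f=0 e=0 d=0 c=0
t15.Δ1 clk=0 h=1 g=0 a=0 b=1 f=0 e=0 d=0 c=0
t16.Δ0 clk=0 h=1 g=0 a=0 b=1 f=0 e=0 d=0 c=0
t16.Δ1 clk=1 h=1 g=0 a=0 b=1 f=0 e=0 d=0 c=0
t16.Δ2 clk=1 h=0 g=0 a=1 b=1 f=0 e=0 d=0 c=0
t17.Δ0 clk=1 h=0 g=0 a=1 b=1 f=0 e=0 d=0 c=0
t17.Δ1 clk=0 h=0 g=0 a=1 b=1 f=0 e=0 d=1 c=0
t17.Δ2 clk=0 h=0 g=1 a=1 b=1 f=0 e=0 d=1 c=0
t18.Δ0 clk=0 h=0 g=1 a=1 b=1 f=0 e=0 d=1 c=0
t18.Δ1 clk=1 h=0 g=1 a=1 b=1 f=0 e=0 d=1 c=0
t18.Δ2 clk=1 h=1 g=1 a=0 b=0 f=1 e=1 d=1 c=0
t18.Δ3 clk=1 h=1 g=0 a=0 b=0 f=1 e=1 d=1 c=1
t18.Δ4 clk=1 h=1 g=0 a=0 b=0 f=1 e=1 d=1 c=0
t19.Δ0 clk=1 h=1 g=0 a=0 b=0 f=1 e=1 d=1 c=0
t19.Δ1 clk=0 h=1 g=0 a=0 b=0 f=1 e=1 d=0 c=0
t19.Δ2 clk=0 h=1 g=1 a=0 b=0 f=1 e=1 d=0 c=0
t19.Δ3 clk=0 h=1 g=1 a=0 b=0 f=1 e=1 d=0 c=1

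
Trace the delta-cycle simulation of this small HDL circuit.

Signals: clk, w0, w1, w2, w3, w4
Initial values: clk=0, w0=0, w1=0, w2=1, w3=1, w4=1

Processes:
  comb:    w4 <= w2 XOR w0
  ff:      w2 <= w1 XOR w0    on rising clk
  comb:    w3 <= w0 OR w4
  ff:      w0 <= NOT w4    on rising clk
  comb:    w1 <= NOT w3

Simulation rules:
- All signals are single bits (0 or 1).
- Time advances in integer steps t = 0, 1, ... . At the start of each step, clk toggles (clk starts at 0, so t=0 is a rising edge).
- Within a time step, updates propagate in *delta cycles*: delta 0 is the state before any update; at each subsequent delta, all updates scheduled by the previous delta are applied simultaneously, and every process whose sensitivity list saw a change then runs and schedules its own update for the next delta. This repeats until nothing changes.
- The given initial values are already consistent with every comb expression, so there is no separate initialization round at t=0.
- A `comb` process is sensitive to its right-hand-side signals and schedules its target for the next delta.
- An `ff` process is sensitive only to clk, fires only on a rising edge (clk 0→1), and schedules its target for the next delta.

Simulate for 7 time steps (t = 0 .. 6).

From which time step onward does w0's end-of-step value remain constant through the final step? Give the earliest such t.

t=0 Δ0: w3=1 w0=0 clk=0 w2=1 w4=1 w1=0
  Δ1: clk:0→1
  Δ2: w2:1→0
  Δ3: w4:1→0
  Δ4: w3:1→0
  Δ5: w1:0→1
  (5Δ to stable)
t=1 Δ0: w3=0 w0=0 clk=1 w2=0 w4=0 w1=1
  Δ1: clk:1→0
  (1Δ to stable)
t=2 Δ0: w3=0 w0=0 clk=0 w2=0 w4=0 w1=1
  Δ1: clk:0→1
  Δ2: w0:0→1, w2:0→1
  Δ3: w3:0→1
  Δ4: w1:1→0
  (4Δ to stable)
t=3 Δ0: w3=1 w0=1 clk=1 w2=1 w4=0 w1=0
  Δ1: clk:1→0
  (1Δ to stable)
t=4 Δ0: w3=1 w0=1 clk=0 w2=1 w4=0 w1=0
  Δ1: clk:0→1
  (1Δ to stable)
t=5 Δ0: w3=1 w0=1 clk=1 w2=1 w4=0 w1=0
  Δ1: clk:1→0
  (1Δ to stable)
t=6 Δ0: w3=1 w0=1 clk=0 w2=1 w4=0 w1=0
  Δ1: clk:0→1
  (1Δ to stable)

2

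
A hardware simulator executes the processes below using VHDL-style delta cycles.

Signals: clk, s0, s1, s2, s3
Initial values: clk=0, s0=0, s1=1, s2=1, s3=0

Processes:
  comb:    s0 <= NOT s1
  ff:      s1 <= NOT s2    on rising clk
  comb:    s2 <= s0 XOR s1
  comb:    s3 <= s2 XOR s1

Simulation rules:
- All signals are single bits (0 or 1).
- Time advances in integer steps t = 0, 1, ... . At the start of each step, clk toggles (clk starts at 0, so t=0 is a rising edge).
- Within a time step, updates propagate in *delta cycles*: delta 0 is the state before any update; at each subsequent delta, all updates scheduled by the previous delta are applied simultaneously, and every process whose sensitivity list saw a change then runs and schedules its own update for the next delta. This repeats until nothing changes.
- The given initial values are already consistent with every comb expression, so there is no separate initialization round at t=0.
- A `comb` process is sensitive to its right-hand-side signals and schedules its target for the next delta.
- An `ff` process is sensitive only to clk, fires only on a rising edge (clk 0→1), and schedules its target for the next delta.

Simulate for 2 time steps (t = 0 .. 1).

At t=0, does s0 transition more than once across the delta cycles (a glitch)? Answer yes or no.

t=0 Δ0: s1=1 clk=0 s3=0 s2=1 s0=0
  Δ1: clk:0→1
  Δ2: s1:1→0
  Δ3: s3:0→1, s2:1→0, s0:0→1
  Δ4: s3:1→0, s2:0→1
  Δ5: s3:0→1
  (5Δ to stable)
t=1 Δ0: s1=0 clk=1 s3=1 s2=1 s0=1
  Δ1: clk:1→0
  (1Δ to stable)

no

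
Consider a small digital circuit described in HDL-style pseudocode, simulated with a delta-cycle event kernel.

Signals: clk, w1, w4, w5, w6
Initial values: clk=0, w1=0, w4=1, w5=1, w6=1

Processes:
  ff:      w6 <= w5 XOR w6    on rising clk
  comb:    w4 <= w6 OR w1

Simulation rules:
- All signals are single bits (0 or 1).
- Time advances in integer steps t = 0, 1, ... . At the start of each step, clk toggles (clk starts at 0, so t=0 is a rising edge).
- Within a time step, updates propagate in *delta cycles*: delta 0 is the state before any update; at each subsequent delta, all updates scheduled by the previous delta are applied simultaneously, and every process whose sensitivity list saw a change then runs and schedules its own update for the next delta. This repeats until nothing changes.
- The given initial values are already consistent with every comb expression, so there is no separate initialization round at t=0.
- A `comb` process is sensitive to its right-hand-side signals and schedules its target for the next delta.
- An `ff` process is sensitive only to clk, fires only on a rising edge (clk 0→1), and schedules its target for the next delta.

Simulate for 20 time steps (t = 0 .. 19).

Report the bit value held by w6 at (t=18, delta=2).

t0.Δ0 w6=1 w5=1 w4=1 w1=0 clk=0
t0.Δ1 w6=1 w5=1 w4=1 w1=0 clk=1
t0.Δ2 w6=0 w5=1 w4=1 w1=0 clk=1
t0.Δ3 w6=0 w5=1 w4=0 w1=0 clk=1
t1.Δ0 w6=0 w5=1 w4=0 w1=0 clk=1
t1.Δ1 w6=0 w5=1 w4=0 w1=0 clk=0
t2.Δ0 w6=0 w5=1 w4=0 w1=0 clk=0
t2.Δ1 w6=0 w5=1 w4=0 w1=0 clk=1
t2.Δ2 w6=1 w5=1 w4=0 w1=0 clk=1
t2.Δ3 w6=1 w5=1 w4=1 w1=0 clk=1
t3.Δ0 w6=1 w5=1 w4=1 w1=0 clk=1
t3.Δ1 w6=1 w5=1 w4=1 w1=0 clk=0
t4.Δ0 w6=1 w5=1 w4=1 w1=0 clk=0
t4.Δ1 w6=1 w5=1 w4=1 w1=0 clk=1
t4.Δ2 w6=0 w5=1 w4=1 w1=0 clk=1
t4.Δ3 w6=0 w5=1 w4=0 w1=0 clk=1
t5.Δ0 w6=0 w5=1 w4=0 w1=0 clk=1
t5.Δ1 w6=0 w5=1 w4=0 w1=0 clk=0
t6.Δ0 w6=0 w5=1 w4=0 w1=0 clk=0
t6.Δ1 w6=0 w5=1 w4=0 w1=0 clk=1
t6.Δ2 w6=1 w5=1 w4=0 w1=0 clk=1
t6.Δ3 w6=1 w5=1 w4=1 w1=0 clk=1
t7.Δ0 w6=1 w5=1 w4=1 w1=0 clk=1
t7.Δ1 w6=1 w5=1 w4=1 w1=0 clk=0
t8.Δ0 w6=1 w5=1 w4=1 w1=0 clk=0
t8.Δ1 w6=1 w5=1 w4=1 w1=0 clk=1
t8.Δ2 w6=0 w5=1 w4=1 w1=0 clk=1
t8.Δ3 w6=0 w5=1 w4=0 w1=0 clk=1
t9.Δ0 w6=0 w5=1 w4=0 w1=0 clk=1
t9.Δ1 w6=0 w5=1 w4=0 w1=0 clk=0
t10.Δ0 w6=0 w5=1 w4=0 w1=0 clk=0
t10.Δ1 w6=0 w5=1 w4=0 w1=0 clk=1
t10.Δ2 w6=1 w5=1 w4=0 w1=0 clk=1
t10.Δ3 w6=1 w5=1 w4=1 w1=0 clk=1
t11.Δ0 w6=1 w5=1 w4=1 w1=0 clk=1
t11.Δ1 w6=1 w5=1 w4=1 w1=0 clk=0
t12.Δ0 w6=1 w5=1 w4=1 w1=0 clk=0
t12.Δ1 w6=1 w5=1 w4=1 w1=0 clk=1
t12.Δ2 w6=0 w5=1 w4=1 w1=0 clk=1
t12.Δ3 w6=0 w5=1 w4=0 w1=0 clk=1
t13.Δ0 w6=0 w5=1 w4=0 w1=0 clk=1
t13.Δ1 w6=0 w5=1 w4=0 w1=0 clk=0
t14.Δ0 w6=0 w5=1 w4=0 w1=0 clk=0
t14.Δ1 w6=0 w5=1 w4=0 w1=0 clk=1
t14.Δ2 w6=1 w5=1 w4=0 w1=0 clk=1
t14.Δ3 w6=1 w5=1 w4=1 w1=0 clk=1
t15.Δ0 w6=1 w5=1 w4=1 w1=0 clk=1
t15.Δ1 w6=1 w5=1 w4=1 w1=0 clk=0
t16.Δ0 w6=1 w5=1 w4=1 w1=0 clk=0
t16.Δ1 w6=1 w5=1 w4=1 w1=0 clk=1
t16.Δ2 w6=0 w5=1 w4=1 w1=0 clk=1
t16.Δ3 w6=0 w5=1 w4=0 w1=0 clk=1
t17.Δ0 w6=0 w5=1 w4=0 w1=0 clk=1
t17.Δ1 w6=0 w5=1 w4=0 w1=0 clk=0
t18.Δ0 w6=0 w5=1 w4=0 w1=0 clk=0
t18.Δ1 w6=0 w5=1 w4=0 w1=0 clk=1
t18.Δ2 w6=1 w5=1 w4=0 w1=0 clk=1
t18.Δ3 w6=1 w5=1 w4=1 w1=0 clk=1
t19.Δ0 w6=1 w5=1 w4=1 w1=0 clk=1
t19.Δ1 w6=1 w5=1 w4=1 w1=0 clk=0

1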